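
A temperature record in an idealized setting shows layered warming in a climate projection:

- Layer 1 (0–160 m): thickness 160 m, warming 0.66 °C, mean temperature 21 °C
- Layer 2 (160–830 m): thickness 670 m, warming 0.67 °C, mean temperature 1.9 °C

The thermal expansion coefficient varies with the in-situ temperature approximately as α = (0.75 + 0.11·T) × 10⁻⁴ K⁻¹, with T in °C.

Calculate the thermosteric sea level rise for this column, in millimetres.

75.4 mm of thermosteric rise

Layer 1: α = (0.75 + 0.11×21)×10⁻⁴ = 3.06×10⁻⁴ K⁻¹
Layer 2: α = (0.75 + 0.11×1.9)×10⁻⁴ = 0.959×10⁻⁴ K⁻¹
0–160 m: 3.06×10⁻⁴ × 0.66 × 160 = 0.0323136 m
Layer 2: 0.959×10⁻⁴ × 0.67 × 670 = 0.04304951 m
Δh = 0.0323136 + 0.04304951 = 0.07536311 m ≈ 75.4 mm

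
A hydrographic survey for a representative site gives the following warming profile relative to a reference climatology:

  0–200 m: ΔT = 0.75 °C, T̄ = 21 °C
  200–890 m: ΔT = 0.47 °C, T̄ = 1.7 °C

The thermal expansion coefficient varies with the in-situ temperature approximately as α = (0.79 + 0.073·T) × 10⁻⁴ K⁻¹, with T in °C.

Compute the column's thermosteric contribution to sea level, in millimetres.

Δh ≈ 64.5 mm

Layer 1: α = (0.79 + 0.073×21)×10⁻⁴ = 2.323×10⁻⁴ K⁻¹
Layer 2: α = (0.79 + 0.073×1.7)×10⁻⁴ = 0.9141×10⁻⁴ K⁻¹
Layer 1: 0.75 × 2.323×10⁻⁴ × 200 = 0.034845 m
200–890 m: 690 × 0.47 × 0.9141×10⁻⁴ = 0.029644263 m
Δh = 0.034845 + 0.029644263 = 0.064489263 m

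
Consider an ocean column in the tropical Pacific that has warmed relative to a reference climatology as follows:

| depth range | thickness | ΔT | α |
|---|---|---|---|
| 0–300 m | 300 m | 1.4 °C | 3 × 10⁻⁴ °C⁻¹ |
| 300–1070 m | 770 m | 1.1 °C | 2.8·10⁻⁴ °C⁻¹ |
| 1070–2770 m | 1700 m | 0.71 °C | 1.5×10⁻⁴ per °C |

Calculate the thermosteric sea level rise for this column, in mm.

0–300 m: 300 × 3×10⁻⁴ × 1.4 = 0.12600 m
2.8×10⁻⁴ × 770 × 1.1 = 0.23716 m
Layer 3: 1700 × 0.71 × 1.5×10⁻⁴ = 0.18105 m
Δh = 0.12600 + 0.23716 + 0.18105 = 0.54421 m

about 540 mm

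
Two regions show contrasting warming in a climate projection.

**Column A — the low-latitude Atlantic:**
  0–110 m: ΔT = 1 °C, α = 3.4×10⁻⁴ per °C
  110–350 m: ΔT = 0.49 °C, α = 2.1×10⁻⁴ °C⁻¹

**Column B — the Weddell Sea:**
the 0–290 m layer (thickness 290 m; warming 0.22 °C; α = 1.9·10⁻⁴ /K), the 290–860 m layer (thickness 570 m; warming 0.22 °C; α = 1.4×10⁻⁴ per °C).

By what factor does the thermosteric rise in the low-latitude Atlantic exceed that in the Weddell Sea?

A Layer 1: 1 × 3.4×10⁻⁴ × 110 = 0.03740 m
A 0.49 × 240 × 2.1×10⁻⁴ = 0.024696 m
A total: 0.062096 m
B Layer 1: 290 × 1.9×10⁻⁴ × 0.22 = 0.012122 m
B Layer 2: 0.22 × 570 × 1.4×10⁻⁴ = 0.017556 m
B total: 0.029678 m
Ratio: 0.062096 / 0.029678 ≈ 2.092

2.1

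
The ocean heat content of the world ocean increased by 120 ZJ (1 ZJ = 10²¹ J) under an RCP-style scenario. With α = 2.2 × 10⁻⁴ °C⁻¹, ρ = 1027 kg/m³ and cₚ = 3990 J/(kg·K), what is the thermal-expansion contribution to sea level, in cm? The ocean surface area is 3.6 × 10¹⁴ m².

1.79 cm of thermosteric rise

Per unit area: Q = 120×10²¹ / (3.6×10¹⁴) ≈ 3.333×10⁸ J/m²
Δh = αQ/(ρcₚ) = 2.2×10⁻⁴ × 3.333×10⁸ / (1027 × 3990) ≈ 0.017894 m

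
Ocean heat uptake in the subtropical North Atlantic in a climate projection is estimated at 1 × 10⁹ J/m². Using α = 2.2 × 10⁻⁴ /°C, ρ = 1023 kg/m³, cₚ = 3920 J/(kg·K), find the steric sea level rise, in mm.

Δh ≈ 54.9 mm

Δh = αQ/(ρcₚ) = 2.2×10⁻⁴ × 1×10⁹ / (1023 × 3920) ≈ 0.054861 m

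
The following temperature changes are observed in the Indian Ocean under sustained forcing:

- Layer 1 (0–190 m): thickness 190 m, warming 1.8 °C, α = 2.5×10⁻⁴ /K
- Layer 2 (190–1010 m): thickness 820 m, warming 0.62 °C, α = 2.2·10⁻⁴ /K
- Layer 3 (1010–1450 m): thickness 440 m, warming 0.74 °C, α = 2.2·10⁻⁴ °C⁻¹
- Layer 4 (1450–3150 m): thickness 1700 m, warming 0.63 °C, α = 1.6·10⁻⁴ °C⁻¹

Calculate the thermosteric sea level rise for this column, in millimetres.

190 × 2.5×10⁻⁴ × 1.8 = 0.08550 m
190–1010 m: 2.2×10⁻⁴ × 820 × 0.62 = 0.111848 m
Layer 3: 0.74 × 2.2×10⁻⁴ × 440 = 0.071632 m
Layer 4: 1.6×10⁻⁴ × 0.63 × 1700 = 0.17136 m
Δh = 0.08550 + 0.111848 + 0.071632 + 0.17136 = 0.44034 m ≈ 440 mm

Δh ≈ 440 mm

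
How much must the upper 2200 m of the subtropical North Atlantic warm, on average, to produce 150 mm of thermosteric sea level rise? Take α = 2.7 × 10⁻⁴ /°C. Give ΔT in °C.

ΔT = Δh/(αH) = 0.15 / (2.7×10⁻⁴ × 2200) ≈ 0.2525 °C

ΔT ≈ 0.25 °C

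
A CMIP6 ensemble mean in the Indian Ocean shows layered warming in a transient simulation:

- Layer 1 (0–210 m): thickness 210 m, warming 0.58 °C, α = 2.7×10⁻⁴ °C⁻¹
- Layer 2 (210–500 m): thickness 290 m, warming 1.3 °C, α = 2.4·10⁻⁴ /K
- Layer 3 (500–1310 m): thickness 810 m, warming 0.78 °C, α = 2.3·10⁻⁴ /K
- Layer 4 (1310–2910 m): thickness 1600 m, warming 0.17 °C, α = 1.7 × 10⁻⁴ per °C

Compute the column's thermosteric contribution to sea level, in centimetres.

Layer 1: 2.7×10⁻⁴ × 0.58 × 210 = 0.032886 m
2.4×10⁻⁴ × 1.3 × 290 = 0.09048 m
0.78 × 2.3×10⁻⁴ × 810 = 0.145314 m
1310–2910 m: 1600 × 1.7×10⁻⁴ × 0.17 = 0.04624 m
Δh = 0.032886 + 0.09048 + 0.145314 + 0.04624 = 0.31492 m

Δh ≈ 31.5 cm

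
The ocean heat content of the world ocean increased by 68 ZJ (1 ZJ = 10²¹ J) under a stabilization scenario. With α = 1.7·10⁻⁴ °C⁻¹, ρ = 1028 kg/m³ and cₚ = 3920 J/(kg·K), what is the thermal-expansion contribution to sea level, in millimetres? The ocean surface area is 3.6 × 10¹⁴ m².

Per unit area: Q = 68×10²¹ / (3.6×10¹⁴) ≈ 1.889×10⁸ J/m²
Δh = αQ/(ρcₚ) = 1.7×10⁻⁴ × 1.889×10⁸ / (1028 × 3920) ≈ 0.007969 m

8.0 mm of thermosteric rise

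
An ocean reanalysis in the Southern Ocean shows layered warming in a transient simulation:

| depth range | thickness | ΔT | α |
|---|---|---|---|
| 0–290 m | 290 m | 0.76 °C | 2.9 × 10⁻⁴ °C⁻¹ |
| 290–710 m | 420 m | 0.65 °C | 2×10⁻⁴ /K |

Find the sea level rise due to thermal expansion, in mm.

0–290 m: 290 × 0.76 × 2.9×10⁻⁴ = 0.063916 m
2×10⁻⁴ × 420 × 0.65 = 0.05460 m
Δh = 0.063916 + 0.05460 = 0.118516 m

Δh = 120 mm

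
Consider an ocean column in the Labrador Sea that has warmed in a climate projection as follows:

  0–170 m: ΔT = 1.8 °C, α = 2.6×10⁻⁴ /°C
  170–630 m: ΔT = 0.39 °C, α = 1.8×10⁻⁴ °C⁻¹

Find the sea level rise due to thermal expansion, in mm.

Δh ≈ 112 mm

1.8 × 2.6×10⁻⁴ × 170 = 0.07956 m
Layer 2: 0.39 × 460 × 1.8×10⁻⁴ = 0.032292 m
Δh = 0.07956 + 0.032292 = 0.111852 m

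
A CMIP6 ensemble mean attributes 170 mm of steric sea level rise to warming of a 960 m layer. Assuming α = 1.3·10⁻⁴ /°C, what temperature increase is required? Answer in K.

ΔT = Δh/(αH) = 0.17 / (1.3×10⁻⁴ × 960) ≈ 1.362 K

ΔT ≈ 1.4 K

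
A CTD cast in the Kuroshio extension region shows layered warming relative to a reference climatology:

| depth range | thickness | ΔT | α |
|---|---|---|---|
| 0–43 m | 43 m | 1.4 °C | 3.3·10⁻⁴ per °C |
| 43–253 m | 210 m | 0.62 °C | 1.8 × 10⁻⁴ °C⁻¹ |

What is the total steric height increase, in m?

0.0433 m of thermosteric rise

0–43 m: 3.3×10⁻⁴ × 1.4 × 43 = 0.019866 m
0.62 × 1.8×10⁻⁴ × 210 = 0.023436 m
Δh = 0.019866 + 0.023436 = 0.043302 m ≈ 0.0433 m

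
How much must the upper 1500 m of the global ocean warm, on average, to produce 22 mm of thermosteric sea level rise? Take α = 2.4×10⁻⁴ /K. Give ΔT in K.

ΔT = Δh/(αH) = 0.022 / (2.4×10⁻⁴ × 1500) ≈ 0.06111 K

about 0.061 K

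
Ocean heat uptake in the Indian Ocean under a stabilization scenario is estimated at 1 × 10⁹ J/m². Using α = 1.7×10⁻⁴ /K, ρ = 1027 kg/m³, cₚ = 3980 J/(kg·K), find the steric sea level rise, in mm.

Δh = αQ/(ρcₚ) = 1.7×10⁻⁴ × 1×10⁹ / (1027 × 3980) ≈ 0.041591 m

42 mm of thermosteric rise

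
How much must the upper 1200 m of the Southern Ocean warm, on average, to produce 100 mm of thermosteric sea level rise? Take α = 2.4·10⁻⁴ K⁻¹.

about 0.35 °C

ΔT = Δh/(αH) = 0.1 / (2.4×10⁻⁴ × 1200) ≈ 0.3472 °C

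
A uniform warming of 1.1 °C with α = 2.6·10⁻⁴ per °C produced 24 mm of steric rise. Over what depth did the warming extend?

H ≈ 84 m

H = Δh/(αΔT) = 0.024 / (2.6×10⁻⁴ × 1.1) ≈ 83.92 m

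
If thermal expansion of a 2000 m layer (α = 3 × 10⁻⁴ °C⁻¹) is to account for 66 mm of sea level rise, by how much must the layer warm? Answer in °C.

ΔT = Δh/(αH) = 0.066 / (3×10⁻⁴ × 2000) = 0.1100 °C

0.110 °C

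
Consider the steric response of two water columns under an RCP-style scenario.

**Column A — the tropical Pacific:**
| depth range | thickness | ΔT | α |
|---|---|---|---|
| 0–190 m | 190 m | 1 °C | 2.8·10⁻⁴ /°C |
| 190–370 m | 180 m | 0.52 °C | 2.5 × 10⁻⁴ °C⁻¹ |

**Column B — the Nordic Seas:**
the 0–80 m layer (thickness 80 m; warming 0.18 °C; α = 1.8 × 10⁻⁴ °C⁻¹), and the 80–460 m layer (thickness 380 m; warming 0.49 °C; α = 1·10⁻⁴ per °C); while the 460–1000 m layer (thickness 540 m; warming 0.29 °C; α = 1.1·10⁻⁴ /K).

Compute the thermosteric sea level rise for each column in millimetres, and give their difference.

A: 76.6 mm; B: 38.4 mm; difference 38.2 mm

A 0–190 m: 190 × 2.8×10⁻⁴ × 1 = 0.05320 m
A 190–370 m: 180 × 0.52 × 2.5×10⁻⁴ = 0.02340 m
A total: 0.07660 m
B 80 × 0.18 × 1.8×10⁻⁴ = 0.002592 m
B 80–460 m: 0.49 × 380 × 1×10⁻⁴ = 0.01862 m
B 0.29 × 540 × 1.1×10⁻⁴ = 0.017226 m
B total: 0.038438 m
Difference: 0.07660 − 0.038438 = 0.038162 m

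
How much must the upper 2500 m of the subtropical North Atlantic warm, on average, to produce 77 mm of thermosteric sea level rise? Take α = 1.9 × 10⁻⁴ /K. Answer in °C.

ΔT = Δh/(αH) = 0.077 / (1.9×10⁻⁴ × 2500) ≈ 0.1621 °C

ΔT ≈ 0.16 °C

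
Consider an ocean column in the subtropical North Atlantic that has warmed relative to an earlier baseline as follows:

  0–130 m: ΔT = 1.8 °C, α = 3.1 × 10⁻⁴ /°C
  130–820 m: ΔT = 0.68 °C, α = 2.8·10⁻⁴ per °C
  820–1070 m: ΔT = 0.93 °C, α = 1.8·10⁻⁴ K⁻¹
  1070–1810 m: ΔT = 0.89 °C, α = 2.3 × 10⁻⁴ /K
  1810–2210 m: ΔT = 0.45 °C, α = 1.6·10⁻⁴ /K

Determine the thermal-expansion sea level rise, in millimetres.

about 426 mm

Layer 1: 1.8 × 3.1×10⁻⁴ × 130 = 0.07254 m
Layer 2: 690 × 0.68 × 2.8×10⁻⁴ = 0.131376 m
820–1070 m: 1.8×10⁻⁴ × 0.93 × 250 = 0.04185 m
Layer 4: 740 × 0.89 × 2.3×10⁻⁴ = 0.151478 m
1810–2210 m: 400 × 1.6×10⁻⁴ × 0.45 = 0.02880 m
Δh = 0.07254 + 0.131376 + 0.04185 + 0.151478 + 0.02880 = 0.426044 m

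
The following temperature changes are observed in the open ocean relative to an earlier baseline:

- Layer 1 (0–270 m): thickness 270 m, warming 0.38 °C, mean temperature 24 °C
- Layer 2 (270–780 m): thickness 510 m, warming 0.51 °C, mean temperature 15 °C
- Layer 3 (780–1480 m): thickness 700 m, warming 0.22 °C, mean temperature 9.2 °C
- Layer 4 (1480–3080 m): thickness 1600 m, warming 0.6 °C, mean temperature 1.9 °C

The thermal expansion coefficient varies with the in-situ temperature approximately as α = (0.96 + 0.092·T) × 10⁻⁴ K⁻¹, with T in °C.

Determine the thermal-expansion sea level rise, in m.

Δh = 0.230 m

Layer 1: α = (0.96 + 0.092×24)×10⁻⁴ = 3.168×10⁻⁴ K⁻¹
Layer 2: α = (0.96 + 0.092×15)×10⁻⁴ = 2.34×10⁻⁴ K⁻¹
Layer 3: α = (0.96 + 0.092×9.2)×10⁻⁴ = 1.8064×10⁻⁴ K⁻¹
Layer 4: α = (0.96 + 0.092×1.9)×10⁻⁴ = 1.1348×10⁻⁴ K⁻¹
0–270 m: 270 × 3.168×10⁻⁴ × 0.38 = 0.03250368 m
0.51 × 2.34×10⁻⁴ × 510 = 0.0608634 m
0.22 × 1.8064×10⁻⁴ × 700 = 0.02781856 m
0.6 × 1.1348×10⁻⁴ × 1600 = 0.1089408 m
Δh = 0.03250368 + 0.0608634 + 0.02781856 + 0.1089408 = 0.23012644 m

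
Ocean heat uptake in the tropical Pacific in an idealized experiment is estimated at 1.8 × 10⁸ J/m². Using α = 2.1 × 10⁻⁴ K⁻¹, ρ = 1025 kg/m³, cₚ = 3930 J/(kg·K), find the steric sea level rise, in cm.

Δh = αQ/(ρcₚ) = 2.1×10⁻⁴ × 1.8×10⁸ / (1025 × 3930) ≈ 0.0093837 m

Δh = 0.94 cm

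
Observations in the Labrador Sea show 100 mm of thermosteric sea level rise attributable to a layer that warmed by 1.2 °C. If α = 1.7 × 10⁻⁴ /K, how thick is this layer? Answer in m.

about 490 m

H = Δh/(αΔT) = 0.1 / (1.7×10⁻⁴ × 1.2) ≈ 490.2 m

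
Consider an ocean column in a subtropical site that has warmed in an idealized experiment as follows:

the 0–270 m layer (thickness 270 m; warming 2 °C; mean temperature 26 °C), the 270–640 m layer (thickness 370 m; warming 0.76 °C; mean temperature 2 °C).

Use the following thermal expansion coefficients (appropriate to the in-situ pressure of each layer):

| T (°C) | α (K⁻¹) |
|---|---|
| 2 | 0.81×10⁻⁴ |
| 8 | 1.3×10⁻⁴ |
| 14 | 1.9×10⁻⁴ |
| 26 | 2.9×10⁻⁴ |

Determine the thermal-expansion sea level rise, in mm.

about 180 mm

Layer 1 at 26 °C → α = 2.9×10⁻⁴ K⁻¹
Layer 2 at 2 °C → α = 0.81×10⁻⁴ K⁻¹
2.9×10⁻⁴ × 270 × 2 = 0.15660 m
0.81×10⁻⁴ × 370 × 0.76 = 0.0227772 m
Δh = 0.15660 + 0.0227772 = 0.1793772 m ≈ 180 mm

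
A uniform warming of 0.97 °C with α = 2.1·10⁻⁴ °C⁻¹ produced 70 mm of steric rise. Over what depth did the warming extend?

about 340 m

H = Δh/(αΔT) = 0.07 / (2.1×10⁻⁴ × 0.97) ≈ 343.6 m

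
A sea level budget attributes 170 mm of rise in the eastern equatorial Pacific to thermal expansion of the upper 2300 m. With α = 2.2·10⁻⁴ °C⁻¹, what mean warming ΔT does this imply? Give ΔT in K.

ΔT = Δh/(αH) = 0.17 / (2.2×10⁻⁴ × 2300) ≈ 0.3360 K

0.336 K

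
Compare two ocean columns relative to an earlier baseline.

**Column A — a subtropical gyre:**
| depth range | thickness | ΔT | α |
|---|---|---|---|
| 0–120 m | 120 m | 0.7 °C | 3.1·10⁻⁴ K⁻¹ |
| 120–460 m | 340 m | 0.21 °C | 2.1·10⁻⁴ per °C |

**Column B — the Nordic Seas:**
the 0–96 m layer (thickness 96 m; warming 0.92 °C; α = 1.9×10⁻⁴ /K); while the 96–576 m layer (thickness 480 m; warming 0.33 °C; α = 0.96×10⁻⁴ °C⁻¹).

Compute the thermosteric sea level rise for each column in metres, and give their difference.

A 0–120 m: 3.1×10⁻⁴ × 120 × 0.7 = 0.02604 m
A 340 × 0.21 × 2.1×10⁻⁴ = 0.014994 m
A total: 0.041034 m
B Layer 1: 1.9×10⁻⁴ × 0.92 × 96 = 0.0167808 m
B Layer 2: 480 × 0.33 × 0.96×10⁻⁴ = 0.0152064 m
B total: 0.0319872 m
Difference: 0.041034 − 0.0319872 = 0.0090468 m

A: 0.041 m; B: 0.032 m; difference 0.0090 m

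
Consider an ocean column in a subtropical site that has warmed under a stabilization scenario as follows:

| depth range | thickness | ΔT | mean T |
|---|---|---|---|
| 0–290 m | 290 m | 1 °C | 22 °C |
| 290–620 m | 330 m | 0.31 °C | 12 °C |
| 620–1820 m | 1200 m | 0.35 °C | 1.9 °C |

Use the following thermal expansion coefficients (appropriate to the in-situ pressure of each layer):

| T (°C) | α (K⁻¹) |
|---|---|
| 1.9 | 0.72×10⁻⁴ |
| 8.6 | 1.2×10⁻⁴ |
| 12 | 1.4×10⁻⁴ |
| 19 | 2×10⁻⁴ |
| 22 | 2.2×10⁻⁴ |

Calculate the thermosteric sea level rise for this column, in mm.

108 mm

Layer 1 at 22 °C → α = 2.2×10⁻⁴ K⁻¹
Layer 2 at 12 °C → α = 1.4×10⁻⁴ K⁻¹
Layer 3 at 1.9 °C → α = 0.72×10⁻⁴ K⁻¹
Layer 1: 290 × 1 × 2.2×10⁻⁴ = 0.06380 m
290–620 m: 0.31 × 1.4×10⁻⁴ × 330 = 0.014322 m
Layer 3: 0.72×10⁻⁴ × 1200 × 0.35 = 0.03024 m
Δh = 0.06380 + 0.014322 + 0.03024 = 0.108362 m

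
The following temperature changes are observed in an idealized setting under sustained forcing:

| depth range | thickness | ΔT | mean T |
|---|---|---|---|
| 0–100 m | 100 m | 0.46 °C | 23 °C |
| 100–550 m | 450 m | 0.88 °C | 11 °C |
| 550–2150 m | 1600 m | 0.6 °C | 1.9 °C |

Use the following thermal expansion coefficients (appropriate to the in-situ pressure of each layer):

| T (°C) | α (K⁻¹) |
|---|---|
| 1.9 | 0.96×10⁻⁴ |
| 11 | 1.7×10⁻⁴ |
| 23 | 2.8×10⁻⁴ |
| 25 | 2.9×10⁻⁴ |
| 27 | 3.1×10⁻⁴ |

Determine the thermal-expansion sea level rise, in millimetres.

Layer 1 at 23 °C → α = 2.8×10⁻⁴ K⁻¹
Layer 2 at 11 °C → α = 1.7×10⁻⁴ K⁻¹
Layer 3 at 1.9 °C → α = 0.96×10⁻⁴ K⁻¹
0–100 m: 100 × 0.46 × 2.8×10⁻⁴ = 0.01288 m
Layer 2: 1.7×10⁻⁴ × 450 × 0.88 = 0.06732 m
Layer 3: 1600 × 0.6 × 0.96×10⁻⁴ = 0.09216 m
Δh = 0.01288 + 0.06732 + 0.09216 = 0.17236 m

about 172 mm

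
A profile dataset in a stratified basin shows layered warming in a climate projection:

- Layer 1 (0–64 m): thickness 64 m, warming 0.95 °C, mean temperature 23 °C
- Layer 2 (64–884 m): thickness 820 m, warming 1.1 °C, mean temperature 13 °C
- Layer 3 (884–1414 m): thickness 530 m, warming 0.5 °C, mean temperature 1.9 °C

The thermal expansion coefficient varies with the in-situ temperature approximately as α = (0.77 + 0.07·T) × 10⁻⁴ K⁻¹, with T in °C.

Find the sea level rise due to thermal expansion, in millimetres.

Layer 1: α = (0.77 + 0.07×23)×10⁻⁴ = 2.38×10⁻⁴ K⁻¹
Layer 2: α = (0.77 + 0.07×13)×10⁻⁴ = 1.68×10⁻⁴ K⁻¹
Layer 3: α = (0.77 + 0.07×1.9)×10⁻⁴ = 0.903×10⁻⁴ K⁻¹
0–64 m: 2.38×10⁻⁴ × 0.95 × 64 = 0.0144704 m
Layer 2: 1.1 × 1.68×10⁻⁴ × 820 = 0.151536 m
530 × 0.5 × 0.903×10⁻⁴ = 0.0239295 m
Δh = 0.0144704 + 0.151536 + 0.0239295 = 0.1899359 m

190 mm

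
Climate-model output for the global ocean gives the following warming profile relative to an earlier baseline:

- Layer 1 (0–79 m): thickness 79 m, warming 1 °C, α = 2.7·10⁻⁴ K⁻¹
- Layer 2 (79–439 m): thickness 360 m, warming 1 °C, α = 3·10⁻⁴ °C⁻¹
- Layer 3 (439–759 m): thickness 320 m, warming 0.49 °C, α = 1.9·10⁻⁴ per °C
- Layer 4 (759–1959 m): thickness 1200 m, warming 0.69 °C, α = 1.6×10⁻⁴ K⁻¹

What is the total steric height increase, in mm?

0–79 m: 79 × 1 × 2.7×10⁻⁴ = 0.02133 m
79–439 m: 1 × 3×10⁻⁴ × 360 = 0.10800 m
439–759 m: 320 × 1.9×10⁻⁴ × 0.49 = 0.029792 m
Layer 4: 0.69 × 1.6×10⁻⁴ × 1200 = 0.13248 m
Δh = 0.02133 + 0.10800 + 0.029792 + 0.13248 = 0.291602 m ≈ 292 mm

292 mm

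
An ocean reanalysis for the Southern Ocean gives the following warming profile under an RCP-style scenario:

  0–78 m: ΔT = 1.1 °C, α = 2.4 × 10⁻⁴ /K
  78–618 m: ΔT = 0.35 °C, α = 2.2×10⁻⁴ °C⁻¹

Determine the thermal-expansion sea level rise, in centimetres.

Δh ≈ 6.2 cm

Layer 1: 78 × 1.1 × 2.4×10⁻⁴ = 0.020592 m
0.35 × 540 × 2.2×10⁻⁴ = 0.04158 m
Δh = 0.020592 + 0.04158 = 0.062172 m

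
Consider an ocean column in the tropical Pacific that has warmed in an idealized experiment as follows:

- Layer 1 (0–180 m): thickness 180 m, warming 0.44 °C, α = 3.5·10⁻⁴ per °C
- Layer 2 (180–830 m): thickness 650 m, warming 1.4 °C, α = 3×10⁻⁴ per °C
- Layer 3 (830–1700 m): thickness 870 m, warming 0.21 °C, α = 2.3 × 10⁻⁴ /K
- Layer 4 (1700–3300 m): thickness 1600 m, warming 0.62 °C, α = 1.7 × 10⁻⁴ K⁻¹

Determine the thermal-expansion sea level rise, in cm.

51 cm of thermosteric rise

3.5×10⁻⁴ × 0.44 × 180 = 0.02772 m
Layer 2: 650 × 3×10⁻⁴ × 1.4 = 0.27300 m
0.21 × 870 × 2.3×10⁻⁴ = 0.042021 m
1700–3300 m: 1.7×10⁻⁴ × 0.62 × 1600 = 0.16864 m
Δh = 0.02772 + 0.27300 + 0.042021 + 0.16864 = 0.511381 m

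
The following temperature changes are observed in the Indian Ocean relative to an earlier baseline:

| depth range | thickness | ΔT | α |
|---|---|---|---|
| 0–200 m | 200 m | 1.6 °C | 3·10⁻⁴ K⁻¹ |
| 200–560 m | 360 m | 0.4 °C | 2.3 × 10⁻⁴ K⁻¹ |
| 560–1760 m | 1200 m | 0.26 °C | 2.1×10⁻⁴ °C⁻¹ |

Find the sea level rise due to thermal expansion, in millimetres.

195 mm

3×10⁻⁴ × 200 × 1.6 = 0.09600 m
Layer 2: 0.4 × 360 × 2.3×10⁻⁴ = 0.03312 m
Layer 3: 1200 × 2.1×10⁻⁴ × 0.26 = 0.06552 m
Δh = 0.09600 + 0.03312 + 0.06552 = 0.19464 m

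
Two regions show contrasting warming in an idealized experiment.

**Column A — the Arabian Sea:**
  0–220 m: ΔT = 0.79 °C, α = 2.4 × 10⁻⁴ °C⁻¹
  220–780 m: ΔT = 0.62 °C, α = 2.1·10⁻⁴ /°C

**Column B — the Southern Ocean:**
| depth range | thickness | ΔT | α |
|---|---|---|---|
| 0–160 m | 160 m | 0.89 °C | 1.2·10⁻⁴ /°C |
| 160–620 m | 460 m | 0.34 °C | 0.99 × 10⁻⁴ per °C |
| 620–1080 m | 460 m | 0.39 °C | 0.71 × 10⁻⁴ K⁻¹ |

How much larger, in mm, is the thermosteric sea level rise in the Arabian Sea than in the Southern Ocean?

69 mm larger

A 2.4×10⁻⁴ × 220 × 0.79 = 0.041712 m
A 220–780 m: 2.1×10⁻⁴ × 0.62 × 560 = 0.072912 m
A total: 0.114624 m
B 160 × 0.89 × 1.2×10⁻⁴ = 0.017088 m
B 160–620 m: 460 × 0.34 × 0.99×10⁻⁴ = 0.0154836 m
B Layer 3: 0.71×10⁻⁴ × 0.39 × 460 = 0.0127374 m
B total: 0.045309 m
Difference: 0.114624 − 0.045309 = 0.069315 m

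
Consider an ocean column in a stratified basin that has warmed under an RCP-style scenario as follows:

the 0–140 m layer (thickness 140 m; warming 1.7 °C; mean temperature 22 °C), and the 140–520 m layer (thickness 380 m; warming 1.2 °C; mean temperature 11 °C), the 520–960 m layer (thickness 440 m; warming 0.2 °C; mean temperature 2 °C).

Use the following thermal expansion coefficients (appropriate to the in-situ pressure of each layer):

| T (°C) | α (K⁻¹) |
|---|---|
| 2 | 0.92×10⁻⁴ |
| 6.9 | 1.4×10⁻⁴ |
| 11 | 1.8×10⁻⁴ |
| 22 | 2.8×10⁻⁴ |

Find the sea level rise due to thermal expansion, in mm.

Layer 1 at 22 °C → α = 2.8×10⁻⁴ K⁻¹
Layer 2 at 11 °C → α = 1.8×10⁻⁴ K⁻¹
Layer 3 at 2 °C → α = 0.92×10⁻⁴ K⁻¹
Layer 1: 140 × 2.8×10⁻⁴ × 1.7 = 0.06664 m
Layer 2: 380 × 1.2 × 1.8×10⁻⁴ = 0.08208 m
520–960 m: 0.92×10⁻⁴ × 0.2 × 440 = 0.008096 m
Δh = 0.06664 + 0.08208 + 0.008096 = 0.156816 m

Δh ≈ 160 mm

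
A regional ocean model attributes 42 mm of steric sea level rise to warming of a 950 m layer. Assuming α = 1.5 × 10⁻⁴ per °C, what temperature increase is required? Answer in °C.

about 0.295 °C

ΔT = Δh/(αH) = 0.042 / (1.5×10⁻⁴ × 950) ≈ 0.2947 °C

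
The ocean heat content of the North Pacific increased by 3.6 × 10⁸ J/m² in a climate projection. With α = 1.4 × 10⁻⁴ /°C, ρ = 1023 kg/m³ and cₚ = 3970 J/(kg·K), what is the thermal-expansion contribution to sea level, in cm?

Δh = αQ/(ρcₚ) = 1.4×10⁻⁴ × 3.6×10⁸ / (1023 × 3970) ≈ 0.01241 m

Δh = 1.24 cm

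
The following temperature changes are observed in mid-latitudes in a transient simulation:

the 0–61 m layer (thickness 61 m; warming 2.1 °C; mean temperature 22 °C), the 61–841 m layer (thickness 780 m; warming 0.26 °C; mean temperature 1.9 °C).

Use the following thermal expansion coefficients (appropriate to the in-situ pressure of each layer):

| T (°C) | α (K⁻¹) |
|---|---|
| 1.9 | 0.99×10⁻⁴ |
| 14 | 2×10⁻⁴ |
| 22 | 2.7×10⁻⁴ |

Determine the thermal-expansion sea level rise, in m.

Δh = 0.055 m

Layer 1 at 22 °C → α = 2.7×10⁻⁴ K⁻¹
Layer 2 at 1.9 °C → α = 0.99×10⁻⁴ K⁻¹
Layer 1: 2.1 × 61 × 2.7×10⁻⁴ = 0.034587 m
0.99×10⁻⁴ × 0.26 × 780 = 0.0200772 m
Δh = 0.034587 + 0.0200772 = 0.0546642 m ≈ 0.055 m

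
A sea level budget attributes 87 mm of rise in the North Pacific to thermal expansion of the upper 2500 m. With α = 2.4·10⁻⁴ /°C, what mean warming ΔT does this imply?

ΔT = Δh/(αH) = 0.087 / (2.4×10⁻⁴ × 2500) = 0.1450 °C

about 0.145 °C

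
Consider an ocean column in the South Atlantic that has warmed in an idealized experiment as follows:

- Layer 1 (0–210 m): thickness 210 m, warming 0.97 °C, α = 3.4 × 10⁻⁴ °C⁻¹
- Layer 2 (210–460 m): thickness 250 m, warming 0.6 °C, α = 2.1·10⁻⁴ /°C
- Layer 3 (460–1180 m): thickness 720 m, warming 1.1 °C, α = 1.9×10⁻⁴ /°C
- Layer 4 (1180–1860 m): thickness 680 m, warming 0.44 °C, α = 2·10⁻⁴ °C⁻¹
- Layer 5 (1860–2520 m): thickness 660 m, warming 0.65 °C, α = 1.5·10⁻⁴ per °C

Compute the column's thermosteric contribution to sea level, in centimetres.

Δh = 37.5 cm

0–210 m: 3.4×10⁻⁴ × 0.97 × 210 = 0.069258 m
Layer 2: 2.1×10⁻⁴ × 250 × 0.6 = 0.03150 m
Layer 3: 1.9×10⁻⁴ × 720 × 1.1 = 0.15048 m
Layer 4: 0.44 × 680 × 2×10⁻⁴ = 0.05984 m
Layer 5: 1.5×10⁻⁴ × 0.65 × 660 = 0.06435 m
Δh = 0.069258 + 0.03150 + 0.15048 + 0.05984 + 0.06435 = 0.375428 m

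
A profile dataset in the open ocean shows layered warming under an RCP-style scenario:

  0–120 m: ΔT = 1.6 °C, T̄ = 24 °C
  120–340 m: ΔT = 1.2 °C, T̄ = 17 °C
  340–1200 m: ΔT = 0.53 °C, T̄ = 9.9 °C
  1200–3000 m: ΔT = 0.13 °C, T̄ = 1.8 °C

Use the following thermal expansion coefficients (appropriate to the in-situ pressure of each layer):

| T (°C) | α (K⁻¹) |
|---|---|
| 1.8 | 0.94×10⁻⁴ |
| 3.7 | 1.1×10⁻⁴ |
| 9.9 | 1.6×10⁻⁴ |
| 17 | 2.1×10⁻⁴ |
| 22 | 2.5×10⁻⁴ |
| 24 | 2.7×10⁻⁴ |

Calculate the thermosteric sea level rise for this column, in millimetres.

200 mm of thermosteric rise

Layer 1 at 24 °C → α = 2.7×10⁻⁴ K⁻¹
Layer 2 at 17 °C → α = 2.1×10⁻⁴ K⁻¹
Layer 3 at 9.9 °C → α = 1.6×10⁻⁴ K⁻¹
Layer 4 at 1.8 °C → α = 0.94×10⁻⁴ K⁻¹
0–120 m: 2.7×10⁻⁴ × 1.6 × 120 = 0.05184 m
Layer 2: 2.1×10⁻⁴ × 1.2 × 220 = 0.05544 m
340–1200 m: 860 × 0.53 × 1.6×10⁻⁴ = 0.072928 m
1200–3000 m: 0.94×10⁻⁴ × 1800 × 0.13 = 0.021996 m
Δh = 0.05184 + 0.05544 + 0.072928 + 0.021996 = 0.202204 m ≈ 200 mm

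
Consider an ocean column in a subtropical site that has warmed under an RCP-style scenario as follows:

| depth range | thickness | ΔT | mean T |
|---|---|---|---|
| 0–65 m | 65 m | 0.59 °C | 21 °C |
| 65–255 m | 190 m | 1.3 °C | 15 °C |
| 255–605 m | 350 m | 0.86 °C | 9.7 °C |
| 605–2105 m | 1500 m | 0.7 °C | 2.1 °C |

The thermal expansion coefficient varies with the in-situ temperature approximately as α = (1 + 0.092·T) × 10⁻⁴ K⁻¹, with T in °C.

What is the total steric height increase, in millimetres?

about 252 mm

Layer 1: α = (1 + 0.092×21)×10⁻⁴ = 2.932×10⁻⁴ K⁻¹
Layer 2: α = (1 + 0.092×15)×10⁻⁴ = 2.38×10⁻⁴ K⁻¹
Layer 3: α = (1 + 0.092×9.7)×10⁻⁴ = 1.8924×10⁻⁴ K⁻¹
Layer 4: α = (1 + 0.092×2.1)×10⁻⁴ = 1.1932×10⁻⁴ K⁻¹
0–65 m: 65 × 0.59 × 2.932×10⁻⁴ = 0.01124422 m
65–255 m: 1.3 × 2.38×10⁻⁴ × 190 = 0.058786 m
1.8924×10⁻⁴ × 0.86 × 350 = 0.05696124 m
1.1932×10⁻⁴ × 0.7 × 1500 = 0.125286 m
Δh = 0.01124422 + 0.058786 + 0.05696124 + 0.125286 = 0.25227746 m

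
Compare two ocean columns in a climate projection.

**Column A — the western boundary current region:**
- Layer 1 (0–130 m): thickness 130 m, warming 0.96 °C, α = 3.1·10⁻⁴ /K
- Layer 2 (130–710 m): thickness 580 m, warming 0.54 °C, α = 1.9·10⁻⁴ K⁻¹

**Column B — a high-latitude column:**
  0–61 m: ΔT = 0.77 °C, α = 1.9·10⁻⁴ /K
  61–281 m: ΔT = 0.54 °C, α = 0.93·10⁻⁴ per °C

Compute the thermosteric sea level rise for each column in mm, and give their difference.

A: 98 mm; B: 20 mm; difference 78 mm

A Layer 1: 130 × 0.96 × 3.1×10⁻⁴ = 0.038688 m
A 130–710 m: 0.54 × 580 × 1.9×10⁻⁴ = 0.059508 m
A total: 0.098196 m
B 1.9×10⁻⁴ × 0.77 × 61 = 0.0089243 m
B 0.93×10⁻⁴ × 220 × 0.54 = 0.0110484 m
B total: 0.0199727 m
Difference: 0.098196 − 0.0199727 = 0.0782233 m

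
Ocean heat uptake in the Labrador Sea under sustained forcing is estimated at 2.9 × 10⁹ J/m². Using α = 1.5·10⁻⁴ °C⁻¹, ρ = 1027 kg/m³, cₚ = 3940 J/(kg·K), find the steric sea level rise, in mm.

Δh = αQ/(ρcₚ) = 1.5×10⁻⁴ × 2.9×10⁹ / (1027 × 3940) ≈ 0.10750 m

Δh = 108 mm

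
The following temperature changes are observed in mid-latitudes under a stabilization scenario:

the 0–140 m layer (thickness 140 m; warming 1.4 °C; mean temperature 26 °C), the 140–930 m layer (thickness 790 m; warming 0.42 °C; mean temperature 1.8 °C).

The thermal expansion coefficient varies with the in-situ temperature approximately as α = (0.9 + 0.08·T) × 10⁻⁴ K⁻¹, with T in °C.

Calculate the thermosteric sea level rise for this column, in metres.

Δh = 0.0930 m

Layer 1: α = (0.9 + 0.08×26)×10⁻⁴ = 2.98×10⁻⁴ K⁻¹
Layer 2: α = (0.9 + 0.08×1.8)×10⁻⁴ = 1.044×10⁻⁴ K⁻¹
2.98×10⁻⁴ × 140 × 1.4 = 0.058408 m
Layer 2: 0.42 × 1.044×10⁻⁴ × 790 = 0.03463992 m
Δh = 0.058408 + 0.03463992 = 0.09304792 m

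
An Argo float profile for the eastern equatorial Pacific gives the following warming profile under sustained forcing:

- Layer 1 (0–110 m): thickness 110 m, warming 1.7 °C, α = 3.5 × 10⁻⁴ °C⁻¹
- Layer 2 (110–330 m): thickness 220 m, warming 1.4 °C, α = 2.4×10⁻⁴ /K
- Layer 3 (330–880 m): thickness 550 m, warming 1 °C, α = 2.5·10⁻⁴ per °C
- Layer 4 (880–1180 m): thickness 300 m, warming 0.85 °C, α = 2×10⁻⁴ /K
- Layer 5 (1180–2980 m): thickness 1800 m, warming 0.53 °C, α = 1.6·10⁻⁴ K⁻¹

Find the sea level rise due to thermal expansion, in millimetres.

about 480 mm

Layer 1: 3.5×10⁻⁴ × 1.7 × 110 = 0.06545 m
110–330 m: 2.4×10⁻⁴ × 1.4 × 220 = 0.07392 m
550 × 1 × 2.5×10⁻⁴ = 0.13750 m
880–1180 m: 300 × 0.85 × 2×10⁻⁴ = 0.05100 m
1800 × 0.53 × 1.6×10⁻⁴ = 0.15264 m
Δh = 0.06545 + 0.07392 + 0.13750 + 0.05100 + 0.15264 = 0.48051 m ≈ 480 mm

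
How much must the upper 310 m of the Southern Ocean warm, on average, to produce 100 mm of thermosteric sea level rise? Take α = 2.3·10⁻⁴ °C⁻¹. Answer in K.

ΔT ≈ 1.40 K

ΔT = Δh/(αH) = 0.1 / (2.3×10⁻⁴ × 310) ≈ 1.403 K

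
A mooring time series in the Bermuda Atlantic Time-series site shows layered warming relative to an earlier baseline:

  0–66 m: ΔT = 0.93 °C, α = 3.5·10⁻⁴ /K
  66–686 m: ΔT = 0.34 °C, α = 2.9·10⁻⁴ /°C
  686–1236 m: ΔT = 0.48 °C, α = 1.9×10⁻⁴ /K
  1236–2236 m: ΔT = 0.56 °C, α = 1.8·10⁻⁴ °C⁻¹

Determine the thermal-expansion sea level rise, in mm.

Δh ≈ 234 mm

Layer 1: 66 × 3.5×10⁻⁴ × 0.93 = 0.021483 m
2.9×10⁻⁴ × 0.34 × 620 = 0.061132 m
Layer 3: 0.48 × 550 × 1.9×10⁻⁴ = 0.05016 m
0.56 × 1.8×10⁻⁴ × 1000 = 0.10080 m
Δh = 0.021483 + 0.061132 + 0.05016 + 0.10080 = 0.233575 m ≈ 234 mm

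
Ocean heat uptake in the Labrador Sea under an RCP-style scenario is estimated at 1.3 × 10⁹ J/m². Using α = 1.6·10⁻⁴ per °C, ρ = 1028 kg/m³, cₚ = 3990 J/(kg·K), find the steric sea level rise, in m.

0.051 m of thermosteric rise

Δh = αQ/(ρcₚ) = 1.6×10⁻⁴ × 1.3×10⁹ / (1028 × 3990) ≈ 0.05071 m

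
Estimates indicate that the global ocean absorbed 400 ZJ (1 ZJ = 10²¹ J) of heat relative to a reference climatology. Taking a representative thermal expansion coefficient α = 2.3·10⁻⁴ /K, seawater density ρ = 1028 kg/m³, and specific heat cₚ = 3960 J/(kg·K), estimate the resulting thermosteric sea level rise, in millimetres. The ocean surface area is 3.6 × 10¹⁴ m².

Per unit area: Q = 400×10²¹ / (3.6×10¹⁴) ≈ 1.111×10⁹ J/m²
Δh = αQ/(ρcₚ) = 2.3×10⁻⁴ × 1.111×10⁹ / (1028 × 3960) ≈ 0.06277 m

Δh = 62.8 mm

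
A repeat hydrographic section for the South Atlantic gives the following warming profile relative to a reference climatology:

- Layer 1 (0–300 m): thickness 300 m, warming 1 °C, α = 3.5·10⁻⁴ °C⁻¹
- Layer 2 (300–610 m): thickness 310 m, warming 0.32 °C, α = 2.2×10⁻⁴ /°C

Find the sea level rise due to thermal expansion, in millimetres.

Δh ≈ 127 mm

Layer 1: 1 × 300 × 3.5×10⁻⁴ = 0.10500 m
310 × 0.32 × 2.2×10⁻⁴ = 0.021824 m
Δh = 0.10500 + 0.021824 = 0.126824 m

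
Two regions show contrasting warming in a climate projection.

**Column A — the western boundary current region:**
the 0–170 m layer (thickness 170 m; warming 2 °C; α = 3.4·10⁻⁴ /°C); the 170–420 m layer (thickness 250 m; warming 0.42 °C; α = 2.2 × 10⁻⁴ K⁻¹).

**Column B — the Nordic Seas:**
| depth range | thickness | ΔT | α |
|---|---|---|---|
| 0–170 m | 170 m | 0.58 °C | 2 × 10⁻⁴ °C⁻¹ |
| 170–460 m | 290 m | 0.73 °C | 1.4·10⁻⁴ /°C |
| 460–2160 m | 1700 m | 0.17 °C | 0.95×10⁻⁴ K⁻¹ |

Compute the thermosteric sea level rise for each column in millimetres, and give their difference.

Δh_A ≈ 140 mm, Δh_B ≈ 77 mm; difference ≈ 62 mm

A Layer 1: 2 × 170 × 3.4×10⁻⁴ = 0.11560 m
A Layer 2: 0.42 × 250 × 2.2×10⁻⁴ = 0.02310 m
A total: 0.13870 m
B 2×10⁻⁴ × 0.58 × 170 = 0.01972 m
B Layer 2: 290 × 1.4×10⁻⁴ × 0.73 = 0.029638 m
B 460–2160 m: 1700 × 0.17 × 0.95×10⁻⁴ = 0.027455 m
B total: 0.076813 m
Difference: 0.13870 − 0.076813 = 0.061887 m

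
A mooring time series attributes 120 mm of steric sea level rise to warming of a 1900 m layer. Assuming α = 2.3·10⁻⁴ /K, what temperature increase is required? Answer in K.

about 0.275 K

ΔT = Δh/(αH) = 0.12 / (2.3×10⁻⁴ × 1900) ≈ 0.2746 K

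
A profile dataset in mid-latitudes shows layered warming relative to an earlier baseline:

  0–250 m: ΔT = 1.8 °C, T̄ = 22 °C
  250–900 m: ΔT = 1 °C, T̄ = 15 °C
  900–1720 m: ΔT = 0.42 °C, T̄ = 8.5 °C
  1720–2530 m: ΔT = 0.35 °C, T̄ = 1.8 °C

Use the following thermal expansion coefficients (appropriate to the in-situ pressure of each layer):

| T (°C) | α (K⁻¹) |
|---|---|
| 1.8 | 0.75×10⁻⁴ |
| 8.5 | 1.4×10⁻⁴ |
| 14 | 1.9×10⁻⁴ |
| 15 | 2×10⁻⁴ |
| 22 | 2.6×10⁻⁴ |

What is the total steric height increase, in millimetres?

about 320 mm

Layer 1 at 22 °C → α = 2.6×10⁻⁴ K⁻¹
Layer 2 at 15 °C → α = 2×10⁻⁴ K⁻¹
Layer 3 at 8.5 °C → α = 1.4×10⁻⁴ K⁻¹
Layer 4 at 1.8 °C → α = 0.75×10⁻⁴ K⁻¹
1.8 × 2.6×10⁻⁴ × 250 = 0.11700 m
250–900 m: 650 × 2×10⁻⁴ × 1 = 0.13000 m
Layer 3: 0.42 × 1.4×10⁻⁴ × 820 = 0.048216 m
1720–2530 m: 810 × 0.35 × 0.75×10⁻⁴ = 0.0212625 m
Δh = 0.11700 + 0.13000 + 0.048216 + 0.0212625 = 0.3164785 m ≈ 320 mm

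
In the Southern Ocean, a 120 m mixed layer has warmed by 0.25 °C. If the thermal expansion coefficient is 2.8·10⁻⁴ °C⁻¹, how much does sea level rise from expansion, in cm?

Δh ≈ 0.840 cm

Δh = αΔT·H = 2.8×10⁻⁴ × 0.25 × 120 = 0.00840 m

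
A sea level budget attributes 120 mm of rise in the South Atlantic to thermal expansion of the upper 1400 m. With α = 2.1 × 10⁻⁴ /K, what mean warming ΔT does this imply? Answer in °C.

ΔT = Δh/(αH) = 0.12 / (2.1×10⁻⁴ × 1400) ≈ 0.4082 °C

0.41 °C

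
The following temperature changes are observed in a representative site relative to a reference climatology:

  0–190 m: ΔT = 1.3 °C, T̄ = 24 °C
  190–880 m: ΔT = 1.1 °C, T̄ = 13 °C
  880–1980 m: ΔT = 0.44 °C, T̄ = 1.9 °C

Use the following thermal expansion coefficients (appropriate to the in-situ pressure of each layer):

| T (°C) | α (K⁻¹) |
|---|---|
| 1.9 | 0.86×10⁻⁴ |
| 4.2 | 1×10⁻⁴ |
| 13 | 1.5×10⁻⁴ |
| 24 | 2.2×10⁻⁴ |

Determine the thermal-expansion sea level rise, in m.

Layer 1 at 24 °C → α = 2.2×10⁻⁴ K⁻¹
Layer 2 at 13 °C → α = 1.5×10⁻⁴ K⁻¹
Layer 3 at 1.9 °C → α = 0.86×10⁻⁴ K⁻¹
0–190 m: 2.2×10⁻⁴ × 190 × 1.3 = 0.05434 m
1.1 × 690 × 1.5×10⁻⁴ = 0.11385 m
1100 × 0.44 × 0.86×10⁻⁴ = 0.041624 m
Δh = 0.05434 + 0.11385 + 0.041624 = 0.209814 m

Δh ≈ 0.210 m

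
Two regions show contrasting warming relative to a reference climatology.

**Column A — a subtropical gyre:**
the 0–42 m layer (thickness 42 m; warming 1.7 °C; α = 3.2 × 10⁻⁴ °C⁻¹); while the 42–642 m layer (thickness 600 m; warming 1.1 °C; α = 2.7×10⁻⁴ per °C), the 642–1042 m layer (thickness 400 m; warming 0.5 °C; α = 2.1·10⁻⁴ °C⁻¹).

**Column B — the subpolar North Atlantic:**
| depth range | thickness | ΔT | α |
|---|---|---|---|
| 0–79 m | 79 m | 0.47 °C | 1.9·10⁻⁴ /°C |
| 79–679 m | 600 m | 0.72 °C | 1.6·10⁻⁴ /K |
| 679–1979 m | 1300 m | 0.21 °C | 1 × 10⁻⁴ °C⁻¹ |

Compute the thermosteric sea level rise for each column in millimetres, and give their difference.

A: 243 mm; B: 103 mm; difference 140 mm

A 0–42 m: 42 × 3.2×10⁻⁴ × 1.7 = 0.022848 m
A 42–642 m: 600 × 2.7×10⁻⁴ × 1.1 = 0.17820 m
A Layer 3: 0.5 × 2.1×10⁻⁴ × 400 = 0.04200 m
A total: 0.243048 m
B 1.9×10⁻⁴ × 0.47 × 79 = 0.0070547 m
B 1.6×10⁻⁴ × 0.72 × 600 = 0.06912 m
B 1×10⁻⁴ × 1300 × 0.21 = 0.02730 m
B total: 0.1034747 m
Difference: 0.243048 − 0.1034747 = 0.1395733 m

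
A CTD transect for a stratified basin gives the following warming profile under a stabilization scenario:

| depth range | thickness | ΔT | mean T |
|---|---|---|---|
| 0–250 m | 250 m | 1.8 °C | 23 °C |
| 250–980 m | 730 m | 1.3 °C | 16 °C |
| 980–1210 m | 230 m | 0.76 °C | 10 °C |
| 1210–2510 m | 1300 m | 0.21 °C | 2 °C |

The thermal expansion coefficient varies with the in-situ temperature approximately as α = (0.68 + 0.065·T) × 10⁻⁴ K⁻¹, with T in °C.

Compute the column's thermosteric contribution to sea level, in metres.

0.31 m of thermosteric rise

Layer 1: α = (0.68 + 0.065×23)×10⁻⁴ = 2.175×10⁻⁴ K⁻¹
Layer 2: α = (0.68 + 0.065×16)×10⁻⁴ = 1.72×10⁻⁴ K⁻¹
Layer 3: α = (0.68 + 0.065×10)×10⁻⁴ = 1.33×10⁻⁴ K⁻¹
Layer 4: α = (0.68 + 0.065×2)×10⁻⁴ = 0.81×10⁻⁴ K⁻¹
0–250 m: 2.175×10⁻⁴ × 250 × 1.8 = 0.097875 m
250–980 m: 1.3 × 730 × 1.72×10⁻⁴ = 0.163228 m
0.76 × 230 × 1.33×10⁻⁴ = 0.0232484 m
Layer 4: 0.81×10⁻⁴ × 0.21 × 1300 = 0.022113 m
Δh = 0.097875 + 0.163228 + 0.0232484 + 0.022113 = 0.3064644 m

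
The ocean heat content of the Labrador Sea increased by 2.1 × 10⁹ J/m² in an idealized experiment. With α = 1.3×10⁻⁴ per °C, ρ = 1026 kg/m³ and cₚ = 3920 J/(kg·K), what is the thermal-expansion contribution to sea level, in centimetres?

about 6.79 cm

Δh = αQ/(ρcₚ) = 1.3×10⁻⁴ × 2.1×10⁹ / (1026 × 3920) ≈ 0.067878 m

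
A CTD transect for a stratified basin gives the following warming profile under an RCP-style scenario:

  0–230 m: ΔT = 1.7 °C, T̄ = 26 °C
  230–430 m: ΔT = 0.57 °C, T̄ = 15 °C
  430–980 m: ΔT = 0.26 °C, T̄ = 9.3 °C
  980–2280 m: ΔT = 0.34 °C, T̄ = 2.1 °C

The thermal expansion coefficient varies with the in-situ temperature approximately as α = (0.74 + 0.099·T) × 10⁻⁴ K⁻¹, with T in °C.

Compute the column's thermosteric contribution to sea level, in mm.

Δh ≈ 221 mm

Layer 1: α = (0.74 + 0.099×26)×10⁻⁴ = 3.314×10⁻⁴ K⁻¹
Layer 2: α = (0.74 + 0.099×15)×10⁻⁴ = 2.225×10⁻⁴ K⁻¹
Layer 3: α = (0.74 + 0.099×9.3)×10⁻⁴ = 1.6607×10⁻⁴ K⁻¹
Layer 4: α = (0.74 + 0.099×2.1)×10⁻⁴ = 0.9479×10⁻⁴ K⁻¹
1.7 × 3.314×10⁻⁴ × 230 = 0.1295774 m
230–430 m: 2.225×10⁻⁴ × 200 × 0.57 = 0.025365 m
550 × 0.26 × 1.6607×10⁻⁴ = 0.02374801 m
Layer 4: 0.34 × 1300 × 0.9479×10⁻⁴ = 0.04189718 m
Δh = 0.1295774 + 0.025365 + 0.02374801 + 0.04189718 = 0.22058759 m ≈ 221 mm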